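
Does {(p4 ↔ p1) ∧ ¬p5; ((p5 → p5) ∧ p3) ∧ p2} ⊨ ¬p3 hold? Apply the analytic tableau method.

No

Initial set: {T ((p4 ↔ p1) ∧ ¬p5); T (((p5 → p5) ∧ p3) ∧ p2); F ¬p3}.
T ((p4 ↔ p1) ∧ ¬p5): α-rule — add T (p4 ↔ p1), T ¬p5.
T (((p5 → p5) ∧ p3) ∧ p2): α-rule — add T ((p5 → p5) ∧ p3), T p2.
T ((p5 → p5) ∧ p3): α-rule — add T (p5 → p5), T p3.
T (p4 ↔ p1): β-rule — branch into T p4, T p1  //  F p4, F p1.
  branch 1 (add T p4, T p1):
    T (p5 → p5): β-rule — branch into F p5  //  T p5.
      branch 1.1 (add F p5):
        ○ open, literals {p1=1, p2=1, p3=1, p4=1, p5=0}.
      branch 1.2 (add T p5):
        × closes — contains both p5 and ¬p5.
  branch 2 (add F p4, F p1):
    T (p5 → p5): β-rule — branch into F p5  //  T p5.
      branch 2.1 (add F p5):
        ○ open, literals {p1=0, p2=1, p3=1, p4=0, p5=0}.
      branch 2.2 (add T p5):
        × closes — contains both p5 and ¬p5.
2 branches closed, 2 open.
An open branch gives a countermodel: p1=1, p2=1, p3=1, p4=1, p5=0 (unmentioned atoms arbitrary); the premises hold there but the conclusion fails.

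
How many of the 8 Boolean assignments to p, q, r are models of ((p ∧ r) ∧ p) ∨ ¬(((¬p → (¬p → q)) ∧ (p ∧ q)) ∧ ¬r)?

7

Initial set: {T (((p ∧ r) ∧ p) ∨ ¬(((¬p → (¬p → q)) ∧ (p ∧ q)) ∧ ¬r))}.
T (((p ∧ r) ∧ p) ∨ ¬(((¬p → (¬p → q)) ∧ (p ∧ q)) ∧ ¬r)): β-rule — branch into T ((p ∧ r) ∧ p)  //  T ¬(((¬p → (¬p → q)) ∧ (p ∧ q)) ∧ ¬r).
  branch 1 (add T ((p ∧ r) ∧ p)):
    T ((p ∧ r) ∧ p): α-rule — add T (p ∧ r), T p.
    T (p ∧ r): α-rule — add T p, T r.
    ○ open, literals {p=1, r=1}.
  branch 2 (add T ¬(((¬p → (¬p → q)) ∧ (p ∧ q)) ∧ ¬r)):
    T ¬(((¬p → (¬p → q)) ∧ (p ∧ q)) ∧ ¬r): β-rule — branch into F ((¬p → (¬p → q)) ∧ (p ∧ q))  //  F ¬r.
      branch 2.1 (add F ((¬p → (¬p → q)) ∧ (p ∧ q))):
        F ((¬p → (¬p → q)) ∧ (p ∧ q)): β-rule — branch into F (¬p → (¬p → q))  //  F (p ∧ q).
          branch 2.1.1 (add F (¬p → (¬p → q))):
            F (¬p → (¬p → q)): α-rule — add T ¬p, F (¬p → q).
            F (¬p → q): α-rule — add T ¬p, F q.
            ○ open, literals {p=0, q=0}.
          branch 2.1.2 (add F (p ∧ q)):
            F (p ∧ q): β-rule — branch into F p  //  F q.
              branch 2.1.2.1 (add F p):
                ○ open, literals {p=0}.
              branch 2.1.2.2 (add F q):
                ○ open, literals {q=0}.
      branch 2.2 (add F ¬r):
        ○ open, literals {r=1}.
0 branches closed, 5 open.
Each open branch fixes some atoms; the unmentioned ones are free. Counting distinct full assignments: branch {p=1, r=1} (q) contributes 2 new; branch {p=0, q=0} (r) contributes 2 new; branch {p=0} (q, r) contributes 2 new; branch {q=0} (p, r) contributes 1 new; branch {r=1} (p, q) contributes 0 new. Total: 7.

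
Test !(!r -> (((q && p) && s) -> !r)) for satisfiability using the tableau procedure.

Initial set: {T !(!r -> (((q && p) && s) -> !r))}.
T !(!r -> (((q && p) && s) -> !r)): α-rule — add T !r, F (((q && p) && s) -> !r).
F (((q && p) && s) -> !r): α-rule — add T ((q && p) && s), F !r.
× closes — contains both r and !r.
All 1 branch closes.
Every branch closed; the formula is unsatisfiable.

Unsatisfiable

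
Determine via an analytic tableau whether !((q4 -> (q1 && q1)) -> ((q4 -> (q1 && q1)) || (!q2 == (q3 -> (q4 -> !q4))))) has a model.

Initial set: {!((q4 -> (q1 && q1)) -> ((q4 -> (q1 && q1)) || (!q2 == (q3 -> (q4 -> !q4)))))}.
!((q4 -> (q1 && q1)) -> ((q4 -> (q1 && q1)) || (!q2 == (q3 -> (q4 -> !q4))))): α-rule — add (q4 -> (q1 && q1)), !((q4 -> (q1 && q1)) || (!q2 == (q3 -> (q4 -> !q4)))).
!((q4 -> (q1 && q1)) || (!q2 == (q3 -> (q4 -> !q4)))): α-rule — add !(q4 -> (q1 && q1)), !(!q2 == (q3 -> (q4 -> !q4))).
!(q4 -> (q1 && q1)): α-rule — add q4, !(q1 && q1).
(q4 -> (q1 && q1)): β-rule — branch into !q4  //  (q1 && q1).
  branch 1 (add !q4):
    × closes — contains both q4 and !q4.
  branch 2 (add (q1 && q1)):
    (q1 && q1): α-rule — add q1, q1.
    !(!q2 == (q3 -> (q4 -> !q4))): β-rule — branch into !q2, !(q3 -> (q4 -> !q4))  //  !!q2, (q3 -> (q4 -> !q4)).
      branch 2.1 (add !q2, !(q3 -> (q4 -> !q4))):
        !(q3 -> (q4 -> !q4)): α-rule — add q3, !(q4 -> !q4).
        !(q4 -> !q4): α-rule — add q4, !!q4.
        !(q1 && q1): β-rule — branch into !q1  //  !q1.
          branch 2.1.1 (add !q1):
            × closes — contains both q1 and !q1.
          branch 2.1.2 (add !q1):
            × closes — contains both q1 and !q1.
      branch 2.2 (add !!q2, (q3 -> (q4 -> !q4))):
        !(q1 && q1): β-rule — branch into !q1  //  !q1.
          branch 2.2.1 (add !q1):
            × closes — contains both q1 and !q1.
          branch 2.2.2 (add !q1):
            × closes — contains both q1 and !q1.
All 5 branches close.
Every branch closed; the formula is unsatisfiable.

Unsatisfiable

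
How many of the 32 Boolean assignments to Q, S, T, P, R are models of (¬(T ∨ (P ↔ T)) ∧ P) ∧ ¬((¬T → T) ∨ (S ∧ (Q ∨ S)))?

4

Initial set: {((¬(T ∨ (P ↔ T)) ∧ P) ∧ ¬((¬T → T) ∨ (S ∧ (Q ∨ S))))}.
((¬(T ∨ (P ↔ T)) ∧ P) ∧ ¬((¬T → T) ∨ (S ∧ (Q ∨ S)))): α-rule — add (¬(T ∨ (P ↔ T)) ∧ P), ¬((¬T → T) ∨ (S ∧ (Q ∨ S))).
(¬(T ∨ (P ↔ T)) ∧ P): α-rule — add ¬(T ∨ (P ↔ T)), P.
¬((¬T → T) ∨ (S ∧ (Q ∨ S))): α-rule — add ¬(¬T → T), ¬(S ∧ (Q ∨ S)).
¬(T ∨ (P ↔ T)): α-rule — add ¬T, ¬(P ↔ T).
¬(¬T → T): α-rule — add ¬T, ¬T.
¬(S ∧ (Q ∨ S)): β-rule — branch into ¬S  //  ¬(Q ∨ S).
  branch 1 (add ¬S):
    ¬(P ↔ T): β-rule — branch into P, ¬T  //  ¬P, T.
      branch 1.1 (add P, ¬T):
        ○ open, literals {P=true, S=false, T=false}.
      branch 1.2 (add ¬P, T):
        × closes — contains both P and ¬P.
  branch 2 (add ¬(Q ∨ S)):
    ¬(Q ∨ S): α-rule — add ¬Q, ¬S.
    ¬(P ↔ T): β-rule — branch into P, ¬T  //  ¬P, T.
      branch 2.1 (add P, ¬T):
        ○ open, literals {P=true, Q=false, S=false, T=false}.
      branch 2.2 (add ¬P, T):
        × closes — contains both P and ¬P.
2 branches closed, 2 open.
Each open branch fixes some atoms; the unmentioned ones are free. Counting distinct full assignments: branch {P=true, S=false, T=false} (Q, R) contributes 4 new; branch {P=true, Q=false, S=false, T=false} (R) contributes 0 new. Total: 4.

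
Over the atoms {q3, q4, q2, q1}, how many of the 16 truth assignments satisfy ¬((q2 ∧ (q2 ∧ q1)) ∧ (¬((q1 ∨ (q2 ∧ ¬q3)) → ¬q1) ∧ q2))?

12

Initial set: {¬((q2 ∧ (q2 ∧ q1)) ∧ (¬((q1 ∨ (q2 ∧ ¬q3)) → ¬q1) ∧ q2))}.
¬((q2 ∧ (q2 ∧ q1)) ∧ (¬((q1 ∨ (q2 ∧ ¬q3)) → ¬q1) ∧ q2)): β-rule — branch into ¬(q2 ∧ (q2 ∧ q1))  //  ¬(¬((q1 ∨ (q2 ∧ ¬q3)) → ¬q1) ∧ q2).
  branch 1 (add ¬(q2 ∧ (q2 ∧ q1))):
    ¬(q2 ∧ (q2 ∧ q1)): β-rule — branch into ¬q2  //  ¬(q2 ∧ q1).
      branch 1.1 (add ¬q2):
        ○ open, literals {q2=false}.
      branch 1.2 (add ¬(q2 ∧ q1)):
        ¬(q2 ∧ q1): β-rule — branch into ¬q2  //  ¬q1.
          branch 1.2.1 (add ¬q2):
            ○ open, literals {q2=false}.
          branch 1.2.2 (add ¬q1):
            ○ open, literals {q1=false}.
  branch 2 (add ¬(¬((q1 ∨ (q2 ∧ ¬q3)) → ¬q1) ∧ q2)):
    ¬(¬((q1 ∨ (q2 ∧ ¬q3)) → ¬q1) ∧ q2): β-rule — branch into ¬¬((q1 ∨ (q2 ∧ ¬q3)) → ¬q1)  //  ¬q2.
      branch 2.1 (add ¬¬((q1 ∨ (q2 ∧ ¬q3)) → ¬q1)):
        ¬¬((q1 ∨ (q2 ∧ ¬q3)) → ¬q1): β-rule — branch into ¬(q1 ∨ (q2 ∧ ¬q3))  //  ¬q1.
          branch 2.1.1 (add ¬(q1 ∨ (q2 ∧ ¬q3))):
            ¬(q1 ∨ (q2 ∧ ¬q3)): α-rule — add ¬q1, ¬(q2 ∧ ¬q3).
            ¬(q2 ∧ ¬q3): β-rule — branch into ¬q2  //  ¬¬q3.
              branch 2.1.1.1 (add ¬q2):
                ○ open, literals {q1=false, q2=false}.
              branch 2.1.1.2 (add ¬¬q3):
                ○ open, literals {q1=false, q3=true}.
          branch 2.1.2 (add ¬q1):
            ○ open, literals {q1=false}.
      branch 2.2 (add ¬q2):
        ○ open, literals {q2=false}.
0 branches closed, 7 open.
Each open branch fixes some atoms; the unmentioned ones are free. Counting distinct full assignments: branch {q2=false} (q3, q4, q1) contributes 8 new; branch {q2=false} (q3, q4, q1) contributes 0 new; branch {q1=false} (q3, q4, q2) contributes 4 new; branch {q1=false, q2=false} (q3, q4) contributes 0 new; branch {q1=false, q3=true} (q4, q2) contributes 0 new; branch {q1=false} (q3, q4, q2) contributes 0 new; branch {q2=false} (q3, q4, q1) contributes 0 new. Total: 12.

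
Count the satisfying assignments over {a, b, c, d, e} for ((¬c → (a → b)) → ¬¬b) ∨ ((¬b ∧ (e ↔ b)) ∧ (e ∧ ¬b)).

20

Initial set: {(((¬c → (a → b)) → ¬¬b) ∨ ((¬b ∧ (e ↔ b)) ∧ (e ∧ ¬b)))}.
(((¬c → (a → b)) → ¬¬b) ∨ ((¬b ∧ (e ↔ b)) ∧ (e ∧ ¬b))): β-rule — branch into ((¬c → (a → b)) → ¬¬b)  //  ((¬b ∧ (e ↔ b)) ∧ (e ∧ ¬b)).
  branch 1 (add ((¬c → (a → b)) → ¬¬b)):
    ((¬c → (a → b)) → ¬¬b): β-rule — branch into ¬(¬c → (a → b))  //  ¬¬b.
      branch 1.1 (add ¬(¬c → (a → b))):
        ¬(¬c → (a → b)): α-rule — add ¬c, ¬(a → b).
        ¬(a → b): α-rule — add a, ¬b.
        ○ open, literals {a=1, b=0, c=0}.
      branch 1.2 (add ¬¬b):
        ¬¬b: drop double negation, giving b.
        ○ open, literals {b=1}.
  branch 2 (add ((¬b ∧ (e ↔ b)) ∧ (e ∧ ¬b))):
    ((¬b ∧ (e ↔ b)) ∧ (e ∧ ¬b)): α-rule — add (¬b ∧ (e ↔ b)), (e ∧ ¬b).
    (¬b ∧ (e ↔ b)): α-rule — add ¬b, (e ↔ b).
    (e ∧ ¬b): α-rule — add e, ¬b.
    (e ↔ b): β-rule — branch into e, b  //  ¬e, ¬b.
      branch 2.1 (add e, b):
        × closes — contains both b and ¬b.
      branch 2.2 (add ¬e, ¬b):
        × closes — contains both e and ¬e.
2 branches closed, 2 open.
Each open branch fixes some atoms; the unmentioned ones are free. Counting distinct full assignments: branch {a=1, b=0, c=0} (d, e) contributes 4 new; branch {b=1} (a, c, d, e) contributes 16 new. Total: 20.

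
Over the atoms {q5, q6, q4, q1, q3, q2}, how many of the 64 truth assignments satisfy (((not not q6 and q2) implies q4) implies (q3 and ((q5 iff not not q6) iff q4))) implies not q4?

56

Initial set: {T ((((not not q6 and q2) implies q4) implies (q3 and ((q5 iff not not q6) iff q4))) implies not q4)}.
T ((((not not q6 and q2) implies q4) implies (q3 and ((q5 iff not not q6) iff q4))) implies not q4): β-rule — branch into F (((not not q6 and q2) implies q4) implies (q3 and ((q5 iff not not q6) iff q4)))  //  T not q4.
  branch 1 (add F (((not not q6 and q2) implies q4) implies (q3 and ((q5 iff not not q6) iff q4)))):
    F (((not not q6 and q2) implies q4) implies (q3 and ((q5 iff not not q6) iff q4))): α-rule — add T ((not not q6 and q2) implies q4), F (q3 and ((q5 iff not not q6) iff q4)).
    T ((not not q6 and q2) implies q4): β-rule — branch into F (not not q6 and q2)  //  T q4.
      branch 1.1 (add F (not not q6 and q2)):
        F (q3 and ((q5 iff not not q6) iff q4)): β-rule — branch into F q3  //  F ((q5 iff not not q6) iff q4).
          branch 1.1.1 (add F q3):
            F (not not q6 and q2): β-rule — branch into F not not q6  //  F q2.
              branch 1.1.1.1 (add F not not q6):
                F not not q6: drop double negation, giving F q6.
                ○ open, literals {q3=false, q6=false}.
              branch 1.1.1.2 (add F q2):
                ○ open, literals {q2=false, q3=false}.
          branch 1.1.2 (add F ((q5 iff not not q6) iff q4)):
            F (not not q6 and q2): β-rule — branch into F not not q6  //  F q2.
              branch 1.1.2.1 (add F not not q6):
                F not not q6: drop double negation, giving F q6.
                F ((q5 iff not not q6) iff q4): β-rule — branch into T (q5 iff not not q6), F q4  //  F (q5 iff not not q6), T q4.
                  branch 1.1.2.1.1 (add T (q5 iff not not q6), F q4):
                    T (q5 iff not not q6): β-rule — branch into T q5, T not not q6  //  F q5, F not not q6.
                      branch 1.1.2.1.1.1 (add T q5, T not not q6):
                        T not not q6: drop double negation, giving T q6.
                        × closes — contains both q6 and not q6.
                      branch 1.1.2.1.1.2 (add F q5, F not not q6):
                        F not not q6: drop double negation, giving F q6.
                        ○ open, literals {q4=false, q5=false, q6=false}.
                  branch 1.1.2.1.2 (add F (q5 iff not not q6), T q4):
                    F (q5 iff not not q6): β-rule — branch into T q5, F not not q6  //  F q5, T not not q6.
                      branch 1.1.2.1.2.1 (add T q5, F not not q6):
                        F not not q6: drop double negation, giving F q6.
                        ○ open, literals {q4=true, q5=true, q6=false}.
                      branch 1.1.2.1.2.2 (add F q5, T not not q6):
                        T not not q6: drop double negation, giving T q6.
                        × closes — contains both q6 and not q6.
              branch 1.1.2.2 (add F q2):
                F ((q5 iff not not q6) iff q4): β-rule — branch into T (q5 iff not not q6), F q4  //  F (q5 iff not not q6), T q4.
                  branch 1.1.2.2.1 (add T (q5 iff not not q6), F q4):
                    T (q5 iff not not q6): β-rule — branch into T q5, T not not q6  //  F q5, F not not q6.
                      branch 1.1.2.2.1.1 (add T q5, T not not q6):
                        T not not q6: drop double negation, giving T q6.
                        ○ open, literals {q2=false, q4=false, q5=true, q6=true}.
                      branch 1.1.2.2.1.2 (add F q5, F not not q6):
                        F not not q6: drop double negation, giving F q6.
                        ○ open, literals {q2=false, q4=false, q5=false, q6=false}.
                  branch 1.1.2.2.2 (add F (q5 iff not not q6), T q4):
                    F (q5 iff not not q6): β-rule — branch into T q5, F not not q6  //  F q5, T not not q6.
                      branch 1.1.2.2.2.1 (add T q5, F not not q6):
                        F not not q6: drop double negation, giving F q6.
                        ○ open, literals {q2=false, q4=true, q5=true, q6=false}.
                      branch 1.1.2.2.2.2 (add F q5, T not not q6):
                        T not not q6: drop double negation, giving T q6.
                        ○ open, literals {q2=false, q4=true, q5=false, q6=true}.
      branch 1.2 (add T q4):
        F (q3 and ((q5 iff not not q6) iff q4)): β-rule — branch into F q3  //  F ((q5 iff not not q6) iff q4).
          branch 1.2.1 (add F q3):
            ○ open, literals {q3=false, q4=true}.
          branch 1.2.2 (add F ((q5 iff not not q6) iff q4)):
            F ((q5 iff not not q6) iff q4): β-rule — branch into T (q5 iff not not q6), F q4  //  F (q5 iff not not q6), T q4.
              branch 1.2.2.1 (add T (q5 iff not not q6), F q4):
                × closes — contains both q4 and not q4.
              branch 1.2.2.2 (add F (q5 iff not not q6), T q4):
                F (q5 iff not not q6): β-rule — branch into T q5, F not not q6  //  F q5, T not not q6.
                  branch 1.2.2.2.1 (add T q5, F not not q6):
                    F not not q6: drop double negation, giving F q6.
                    ○ open, literals {q4=true, q5=true, q6=false}.
                  branch 1.2.2.2.2 (add F q5, T not not q6):
                    T not not q6: drop double negation, giving T q6.
                    ○ open, literals {q4=true, q5=false, q6=true}.
  branch 2 (add T not q4):
    ○ open, literals {q4=false}.
3 branches closed, 12 open.
Each open branch fixes some atoms; the unmentioned ones are free. Counting distinct full assignments: branch {q3=false, q6=false} (q5, q4, q1, q2) contributes 16 new; branch {q2=false, q3=false} (q5, q6, q4, q1) contributes 8 new; branch {q4=false, q5=false, q6=false} (q1, q3, q2) contributes 4 new; branch {q4=true, q5=true, q6=false} (q1, q3, q2) contributes 4 new; branch {q2=false, q4=false, q5=true, q6=true} (q1, q3) contributes 2 new; branch {q2=false, q4=false, q5=false, q6=false} (q1, q3) contributes 0 new; branch {q2=false, q4=true, q5=true, q6=false} (q1, q3) contributes 0 new; branch {q2=false, q4=true, q5=false, q6=true} (q1, q3) contributes 2 new; branch {q3=false, q4=true} (q5, q6, q1, q2) contributes 4 new; branch {q4=true, q5=true, q6=false} (q1, q3, q2) contributes 0 new; branch {q4=true, q5=false, q6=true} (q1, q3, q2) contributes 2 new; branch {q4=false} (q5, q6, q1, q3, q2) contributes 14 new. Total: 56.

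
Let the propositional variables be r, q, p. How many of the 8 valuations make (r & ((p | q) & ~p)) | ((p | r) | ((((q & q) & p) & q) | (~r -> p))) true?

6

Initial set: {((r & ((p | q) & ~p)) | ((p | r) | ((((q & q) & p) & q) | (~r -> p))))}.
((r & ((p | q) & ~p)) | ((p | r) | ((((q & q) & p) & q) | (~r -> p)))): β-rule — branch into (r & ((p | q) & ~p))  //  ((p | r) | ((((q & q) & p) & q) | (~r -> p))).
  branch 1 (add (r & ((p | q) & ~p))):
    (r & ((p | q) & ~p)): α-rule — add r, ((p | q) & ~p).
    ((p | q) & ~p): α-rule — add (p | q), ~p.
    (p | q): β-rule — branch into p  //  q.
      branch 1.1 (add p):
        × closes — contains both p and ~p.
      branch 1.2 (add q):
        ○ open, literals {p=0, q=1, r=1}.
  branch 2 (add ((p | r) | ((((q & q) & p) & q) | (~r -> p)))):
    ((p | r) | ((((q & q) & p) & q) | (~r -> p))): β-rule — branch into (p | r)  //  ((((q & q) & p) & q) | (~r -> p)).
      branch 2.1 (add (p | r)):
        (p | r): β-rule — branch into p  //  r.
          branch 2.1.1 (add p):
            ○ open, literals {p=1}.
          branch 2.1.2 (add r):
            ○ open, literals {r=1}.
      branch 2.2 (add ((((q & q) & p) & q) | (~r -> p))):
        ((((q & q) & p) & q) | (~r -> p)): β-rule — branch into (((q & q) & p) & q)  //  (~r -> p).
          branch 2.2.1 (add (((q & q) & p) & q)):
            (((q & q) & p) & q): α-rule — add ((q & q) & p), q.
            ((q & q) & p): α-rule — add (q & q), p.
            (q & q): α-rule — add q, q.
            ○ open, literals {p=1, q=1}.
          branch 2.2.2 (add (~r -> p)):
            (~r -> p): β-rule — branch into ~~r  //  p.
              branch 2.2.2.1 (add ~~r):
                ○ open, literals {r=1}.
              branch 2.2.2.2 (add p):
                ○ open, literals {p=1}.
1 branch closed, 6 open.
Each open branch fixes some atoms; the unmentioned ones are free. Counting distinct full assignments: branch {p=0, q=1, r=1} (none free) contributes 1 new; branch {p=1} (r, q) contributes 4 new; branch {r=1} (q, p) contributes 1 new; branch {p=1, q=1} (r) contributes 0 new; branch {r=1} (q, p) contributes 0 new; branch {p=1} (r, q) contributes 0 new. Total: 6.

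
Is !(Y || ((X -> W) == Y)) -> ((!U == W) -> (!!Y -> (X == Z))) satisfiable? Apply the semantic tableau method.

Satisfiable

Initial set: {(!(Y || ((X -> W) == Y)) -> ((!U == W) -> (!!Y -> (X == Z))))}.
(!(Y || ((X -> W) == Y)) -> ((!U == W) -> (!!Y -> (X == Z)))): β-rule — branch into !!(Y || ((X -> W) == Y))  //  ((!U == W) -> (!!Y -> (X == Z))).
  branch 1 (add !!(Y || ((X -> W) == Y))):
    !!(Y || ((X -> W) == Y)): β-rule — branch into Y  //  ((X -> W) == Y).
      branch 1.1 (add Y):
        ○ open, literals {Y=1}.
      branch 1.2 (add ((X -> W) == Y)):
        ((X -> W) == Y): β-rule — branch into (X -> W), Y  //  !(X -> W), !Y.
          branch 1.2.1 (add (X -> W), Y):
            (X -> W): β-rule — branch into !X  //  W.
              branch 1.2.1.1 (add !X):
                ○ open, literals {X=0, Y=1}.
              branch 1.2.1.2 (add W):
                ○ open, literals {W=1, Y=1}.
          branch 1.2.2 (add !(X -> W), !Y):
            !(X -> W): α-rule — add X, !W.
            ○ open, literals {W=0, X=1, Y=0}.
  branch 2 (add ((!U == W) -> (!!Y -> (X == Z)))):
    ((!U == W) -> (!!Y -> (X == Z))): β-rule — branch into !(!U == W)  //  (!!Y -> (X == Z)).
      branch 2.1 (add !(!U == W)):
        !(!U == W): β-rule — branch into !U, !W  //  !!U, W.
          branch 2.1.1 (add !U, !W):
            ○ open, literals {U=0, W=0}.
          branch 2.1.2 (add !!U, W):
            ○ open, literals {U=1, W=1}.
      branch 2.2 (add (!!Y -> (X == Z))):
        (!!Y -> (X == Z)): β-rule — branch into !!!Y  //  (X == Z).
          branch 2.2.1 (add !!!Y):
            !!!Y: drop double negation, giving !Y.
            ○ open, literals {Y=0}.
          branch 2.2.2 (add (X == Z)):
            (X == Z): β-rule — branch into X, Z  //  !X, !Z.
              branch 2.2.2.1 (add X, Z):
                ○ open, literals {X=1, Z=1}.
              branch 2.2.2.2 (add !X, !Z):
                ○ open, literals {X=0, Z=0}.
0 branches closed, 9 open.
An open branch gives a satisfying assignment: Y=1.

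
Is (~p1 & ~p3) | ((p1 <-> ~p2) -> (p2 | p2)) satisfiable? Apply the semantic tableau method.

Satisfiable

Initial set: {((~p1 & ~p3) | ((p1 <-> ~p2) -> (p2 | p2)))}.
((~p1 & ~p3) | ((p1 <-> ~p2) -> (p2 | p2))): β-rule — branch into (~p1 & ~p3)  //  ((p1 <-> ~p2) -> (p2 | p2)).
  branch 1 (add (~p1 & ~p3)):
    (~p1 & ~p3): α-rule — add ~p1, ~p3.
    ○ open, literals {p1=0, p3=0}.
  branch 2 (add ((p1 <-> ~p2) -> (p2 | p2))):
    ((p1 <-> ~p2) -> (p2 | p2)): β-rule — branch into ~(p1 <-> ~p2)  //  (p2 | p2).
      branch 2.1 (add ~(p1 <-> ~p2)):
        ~(p1 <-> ~p2): β-rule — branch into p1, ~~p2  //  ~p1, ~p2.
          branch 2.1.1 (add p1, ~~p2):
            ○ open, literals {p1=1, p2=1}.
          branch 2.1.2 (add ~p1, ~p2):
            ○ open, literals {p1=0, p2=0}.
      branch 2.2 (add (p2 | p2)):
        (p2 | p2): β-rule — branch into p2  //  p2.
          branch 2.2.1 (add p2):
            ○ open, literals {p2=1}.
          branch 2.2.2 (add p2):
            ○ open, literals {p2=1}.
0 branches closed, 5 open.
An open branch gives a satisfying assignment: p1=0, p3=0.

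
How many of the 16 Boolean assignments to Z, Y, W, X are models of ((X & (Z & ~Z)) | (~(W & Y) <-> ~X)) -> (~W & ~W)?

Initial set: {(((X & (Z & ~Z)) | (~(W & Y) <-> ~X)) -> (~W & ~W))}.
(((X & (Z & ~Z)) | (~(W & Y) <-> ~X)) -> (~W & ~W)): β-rule — branch into ~((X & (Z & ~Z)) | (~(W & Y) <-> ~X))  //  (~W & ~W).
  branch 1 (add ~((X & (Z & ~Z)) | (~(W & Y) <-> ~X))):
    ~((X & (Z & ~Z)) | (~(W & Y) <-> ~X)): α-rule — add ~(X & (Z & ~Z)), ~(~(W & Y) <-> ~X).
    ~(X & (Z & ~Z)): β-rule — branch into ~X  //  ~(Z & ~Z).
      branch 1.1 (add ~X):
        ~(~(W & Y) <-> ~X): β-rule — branch into ~(W & Y), ~~X  //  ~~(W & Y), ~X.
          branch 1.1.1 (add ~(W & Y), ~~X):
            × closes — contains both X and ~X.
          branch 1.1.2 (add ~~(W & Y), ~X):
            ~~(W & Y): α-rule — add W, Y.
            ○ open, literals {W=1, X=0, Y=1}.
      branch 1.2 (add ~(Z & ~Z)):
        ~(~(W & Y) <-> ~X): β-rule — branch into ~(W & Y), ~~X  //  ~~(W & Y), ~X.
          branch 1.2.1 (add ~(W & Y), ~~X):
            ~(Z & ~Z): β-rule — branch into ~Z  //  ~~Z.
              branch 1.2.1.1 (add ~Z):
                ~(W & Y): β-rule — branch into ~W  //  ~Y.
                  branch 1.2.1.1.1 (add ~W):
                    ○ open, literals {W=0, X=1, Z=0}.
                  branch 1.2.1.1.2 (add ~Y):
                    ○ open, literals {X=1, Y=0, Z=0}.
              branch 1.2.1.2 (add ~~Z):
                ~(W & Y): β-rule — branch into ~W  //  ~Y.
                  branch 1.2.1.2.1 (add ~W):
                    ○ open, literals {W=0, X=1, Z=1}.
                  branch 1.2.1.2.2 (add ~Y):
                    ○ open, literals {X=1, Y=0, Z=1}.
          branch 1.2.2 (add ~~(W & Y), ~X):
            ~~(W & Y): α-rule — add W, Y.
            ~(Z & ~Z): β-rule — branch into ~Z  //  ~~Z.
              branch 1.2.2.1 (add ~Z):
                ○ open, literals {W=1, X=0, Y=1, Z=0}.
              branch 1.2.2.2 (add ~~Z):
                ○ open, literals {W=1, X=0, Y=1, Z=1}.
  branch 2 (add (~W & ~W)):
    (~W & ~W): α-rule — add ~W, ~W.
    ○ open, literals {W=0}.
1 branch closed, 8 open.
Each open branch fixes some atoms; the unmentioned ones are free. Counting distinct full assignments: branch {W=1, X=0, Y=1} (Z) contributes 2 new; branch {W=0, X=1, Z=0} (Y) contributes 2 new; branch {X=1, Y=0, Z=0} (W) contributes 1 new; branch {W=0, X=1, Z=1} (Y) contributes 2 new; branch {X=1, Y=0, Z=1} (W) contributes 1 new; branch {W=1, X=0, Y=1, Z=0} (none free) contributes 0 new; branch {W=1, X=0, Y=1, Z=1} (none free) contributes 0 new; branch {W=0} (Z, Y, X) contributes 4 new. Total: 12.

12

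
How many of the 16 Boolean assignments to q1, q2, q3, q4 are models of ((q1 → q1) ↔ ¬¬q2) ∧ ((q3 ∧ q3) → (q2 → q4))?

Initial set: {(((q1 → q1) ↔ ¬¬q2) ∧ ((q3 ∧ q3) → (q2 → q4)))}.
(((q1 → q1) ↔ ¬¬q2) ∧ ((q3 ∧ q3) → (q2 → q4))): α-rule — add ((q1 → q1) ↔ ¬¬q2), ((q3 ∧ q3) → (q2 → q4)).
((q1 → q1) ↔ ¬¬q2): β-rule — branch into (q1 → q1), ¬¬q2  //  ¬(q1 → q1), ¬¬¬q2.
  branch 1 (add (q1 → q1), ¬¬q2):
    ¬¬q2: drop double negation, giving q2.
    ((q3 ∧ q3) → (q2 → q4)): β-rule — branch into ¬(q3 ∧ q3)  //  (q2 → q4).
      branch 1.1 (add ¬(q3 ∧ q3)):
        (q1 → q1): β-rule — branch into ¬q1  //  q1.
          branch 1.1.1 (add ¬q1):
            ¬(q3 ∧ q3): β-rule — branch into ¬q3  //  ¬q3.
              branch 1.1.1.1 (add ¬q3):
                ○ open, literals {q1=F, q2=T, q3=F}.
              branch 1.1.1.2 (add ¬q3):
                ○ open, literals {q1=F, q2=T, q3=F}.
          branch 1.1.2 (add q1):
            ¬(q3 ∧ q3): β-rule — branch into ¬q3  //  ¬q3.
              branch 1.1.2.1 (add ¬q3):
                ○ open, literals {q1=T, q2=T, q3=F}.
              branch 1.1.2.2 (add ¬q3):
                ○ open, literals {q1=T, q2=T, q3=F}.
      branch 1.2 (add (q2 → q4)):
        (q1 → q1): β-rule — branch into ¬q1  //  q1.
          branch 1.2.1 (add ¬q1):
            (q2 → q4): β-rule — branch into ¬q2  //  q4.
              branch 1.2.1.1 (add ¬q2):
                × closes — contains both q2 and ¬q2.
              branch 1.2.1.2 (add q4):
                ○ open, literals {q1=F, q2=T, q4=T}.
          branch 1.2.2 (add q1):
            (q2 → q4): β-rule — branch into ¬q2  //  q4.
              branch 1.2.2.1 (add ¬q2):
                × closes — contains both q2 and ¬q2.
              branch 1.2.2.2 (add q4):
                ○ open, literals {q1=T, q2=T, q4=T}.
  branch 2 (add ¬(q1 → q1), ¬¬¬q2):
    ¬(q1 → q1): α-rule — add q1, ¬q1.
    × closes — contains both q1 and ¬q1.
3 branches closed, 6 open.
Each open branch fixes some atoms; the unmentioned ones are free. Counting distinct full assignments: branch {q1=F, q2=T, q3=F} (q4) contributes 2 new; branch {q1=F, q2=T, q3=F} (q4) contributes 0 new; branch {q1=T, q2=T, q3=F} (q4) contributes 2 new; branch {q1=T, q2=T, q3=F} (q4) contributes 0 new; branch {q1=F, q2=T, q4=T} (q3) contributes 1 new; branch {q1=T, q2=T, q4=T} (q3) contributes 1 new. Total: 6.

6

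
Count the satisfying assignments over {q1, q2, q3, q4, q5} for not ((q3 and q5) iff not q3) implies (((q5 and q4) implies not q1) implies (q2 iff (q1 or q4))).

22

Initial set: {(not ((q3 and q5) iff not q3) implies (((q5 and q4) implies not q1) implies (q2 iff (q1 or q4))))}.
(not ((q3 and q5) iff not q3) implies (((q5 and q4) implies not q1) implies (q2 iff (q1 or q4)))): β-rule — branch into not not ((q3 and q5) iff not q3)  //  (((q5 and q4) implies not q1) implies (q2 iff (q1 or q4))).
  branch 1 (add not not ((q3 and q5) iff not q3)):
    not not ((q3 and q5) iff not q3): β-rule — branch into (q3 and q5), not q3  //  not (q3 and q5), not not q3.
      branch 1.1 (add (q3 and q5), not q3):
        (q3 and q5): α-rule — add q3, q5.
        × closes — contains both q3 and not q3.
      branch 1.2 (add not (q3 and q5), not not q3):
        not (q3 and q5): β-rule — branch into not q3  //  not q5.
          branch 1.2.1 (add not q3):
            × closes — contains both q3 and not q3.
          branch 1.2.2 (add not q5):
            ○ open, literals {q3=T, q5=F}.
  branch 2 (add (((q5 and q4) implies not q1) implies (q2 iff (q1 or q4)))):
    (((q5 and q4) implies not q1) implies (q2 iff (q1 or q4))): β-rule — branch into not ((q5 and q4) implies not q1)  //  (q2 iff (q1 or q4)).
      branch 2.1 (add not ((q5 and q4) implies not q1)):
        not ((q5 and q4) implies not q1): α-rule — add (q5 and q4), not not q1.
        (q5 and q4): α-rule — add q5, q4.
        ○ open, literals {q1=T, q4=T, q5=T}.
      branch 2.2 (add (q2 iff (q1 or q4))):
        (q2 iff (q1 or q4)): β-rule — branch into q2, (q1 or q4)  //  not q2, not (q1 or q4).
          branch 2.2.1 (add q2, (q1 or q4)):
            (q1 or q4): β-rule — branch into q1  //  q4.
              branch 2.2.1.1 (add q1):
                ○ open, literals {q1=T, q2=T}.
              branch 2.2.1.2 (add q4):
                ○ open, literals {q2=T, q4=T}.
          branch 2.2.2 (add not q2, not (q1 or q4)):
            not (q1 or q4): α-rule — add not q1, not q4.
            ○ open, literals {q1=F, q2=F, q4=F}.
2 branches closed, 5 open.
Each open branch fixes some atoms; the unmentioned ones are free. Counting distinct full assignments: branch {q3=T, q5=F} (q1, q2, q4) contributes 8 new; branch {q1=T, q4=T, q5=T} (q2, q3) contributes 4 new; branch {q1=T, q2=T} (q3, q4, q5) contributes 4 new; branch {q2=T, q4=T} (q1, q3, q5) contributes 3 new; branch {q1=F, q2=F, q4=F} (q3, q5) contributes 3 new. Total: 22.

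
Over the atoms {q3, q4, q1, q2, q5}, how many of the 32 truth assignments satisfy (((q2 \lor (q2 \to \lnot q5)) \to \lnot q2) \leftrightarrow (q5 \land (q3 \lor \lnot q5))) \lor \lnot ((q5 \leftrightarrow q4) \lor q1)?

Initial set: {((((q2 \lor (q2 \to \lnot q5)) \to \lnot q2) \leftrightarrow (q5 \land (q3 \lor \lnot q5))) \lor \lnot ((q5 \leftrightarrow q4) \lor q1))}.
((((q2 \lor (q2 \to \lnot q5)) \to \lnot q2) \leftrightarrow (q5 \land (q3 \lor \lnot q5))) \lor \lnot ((q5 \leftrightarrow q4) \lor q1)): β-rule — branch into (((q2 \lor (q2 \to \lnot q5)) \to \lnot q2) \leftrightarrow (q5 \land (q3 \lor \lnot q5)))  //  \lnot ((q5 \leftrightarrow q4) \lor q1).
  branch 1 (add (((q2 \lor (q2 \to \lnot q5)) \to \lnot q2) \leftrightarrow (q5 \land (q3 \lor \lnot q5)))):
    (((q2 \lor (q2 \to \lnot q5)) \to \lnot q2) \leftrightarrow (q5 \land (q3 \lor \lnot q5))): β-rule — branch into ((q2 \lor (q2 \to \lnot q5)) \to \lnot q2), (q5 \land (q3 \lor \lnot q5))  //  \lnot ((q2 \lor (q2 \to \lnot q5)) \to \lnot q2), \lnot (q5 \land (q3 \lor \lnot q5)).
      branch 1.1 (add ((q2 \lor (q2 \to \lnot q5)) \to \lnot q2), (q5 \land (q3 \lor \lnot q5))):
        (q5 \land (q3 \lor \lnot q5)): α-rule — add q5, (q3 \lor \lnot q5).
        ((q2 \lor (q2 \to \lnot q5)) \to \lnot q2): β-rule — branch into \lnot (q2 \lor (q2 \to \lnot q5))  //  \lnot q2.
          branch 1.1.1 (add \lnot (q2 \lor (q2 \to \lnot q5))):
            \lnot (q2 \lor (q2 \to \lnot q5)): α-rule — add \lnot q2, \lnot (q2 \to \lnot q5).
            \lnot (q2 \to \lnot q5): α-rule — add q2, \lnot \lnot q5.
            × closes — contains both q2 and \lnot q2.
          branch 1.1.2 (add \lnot q2):
            (q3 \lor \lnot q5): β-rule — branch into q3  //  \lnot q5.
              branch 1.1.2.1 (add q3):
                ○ open, literals {q2=F, q3=T, q5=T}.
              branch 1.1.2.2 (add \lnot q5):
                × closes — contains both q5 and \lnot q5.
      branch 1.2 (add \lnot ((q2 \lor (q2 \to \lnot q5)) \to \lnot q2), \lnot (q5 \land (q3 \lor \lnot q5))):
        \lnot ((q2 \lor (q2 \to \lnot q5)) \to \lnot q2): α-rule — add (q2 \lor (q2 \to \lnot q5)), \lnot \lnot q2.
        \lnot (q5 \land (q3 \lor \lnot q5)): β-rule — branch into \lnot q5  //  \lnot (q3 \lor \lnot q5).
          branch 1.2.1 (add \lnot q5):
            (q2 \lor (q2 \to \lnot q5)): β-rule — branch into q2  //  (q2 \to \lnot q5).
              branch 1.2.1.1 (add q2):
                ○ open, literals {q2=T, q5=F}.
              branch 1.2.1.2 (add (q2 \to \lnot q5)):
                (q2 \to \lnot q5): β-rule — branch into \lnot q2  //  \lnot q5.
                  branch 1.2.1.2.1 (add \lnot q2):
                    × closes — contains both q2 and \lnot q2.
                  branch 1.2.1.2.2 (add \lnot q5):
                    ○ open, literals {q2=T, q5=F}.
          branch 1.2.2 (add \lnot (q3 \lor \lnot q5)):
            \lnot (q3 \lor \lnot q5): α-rule — add \lnot q3, \lnot \lnot q5.
            (q2 \lor (q2 \to \lnot q5)): β-rule — branch into q2  //  (q2 \to \lnot q5).
              branch 1.2.2.1 (add q2):
                ○ open, literals {q2=T, q3=F, q5=T}.
              branch 1.2.2.2 (add (q2 \to \lnot q5)):
                (q2 \to \lnot q5): β-rule — branch into \lnot q2  //  \lnot q5.
                  branch 1.2.2.2.1 (add \lnot q2):
                    × closes — contains both q2 and \lnot q2.
                  branch 1.2.2.2.2 (add \lnot q5):
                    × closes — contains both q5 and \lnot q5.
  branch 2 (add \lnot ((q5 \leftrightarrow q4) \lor q1)):
    \lnot ((q5 \leftrightarrow q4) \lor q1): α-rule — add \lnot (q5 \leftrightarrow q4), \lnot q1.
    \lnot (q5 \leftrightarrow q4): β-rule — branch into q5, \lnot q4  //  \lnot q5, q4.
      branch 2.1 (add q5, \lnot q4):
        ○ open, literals {q1=F, q4=F, q5=T}.
      branch 2.2 (add \lnot q5, q4):
        ○ open, literals {q1=F, q4=T, q5=F}.
5 branches closed, 6 open.
Each open branch fixes some atoms; the unmentioned ones are free. Counting distinct full assignments: branch {q2=F, q3=T, q5=T} (q4, q1) contributes 4 new; branch {q2=T, q5=F} (q3, q4, q1) contributes 8 new; branch {q2=T, q5=F} (q3, q4, q1) contributes 0 new; branch {q2=T, q3=F, q5=T} (q4, q1) contributes 4 new; branch {q1=F, q4=F, q5=T} (q3, q2) contributes 2 new; branch {q1=F, q4=T, q5=F} (q3, q2) contributes 2 new. Total: 20.

20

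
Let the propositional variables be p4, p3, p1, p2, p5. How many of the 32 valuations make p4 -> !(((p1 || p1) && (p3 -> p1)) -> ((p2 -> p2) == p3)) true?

Initial set: {(p4 -> !(((p1 || p1) && (p3 -> p1)) -> ((p2 -> p2) == p3)))}.
(p4 -> !(((p1 || p1) && (p3 -> p1)) -> ((p2 -> p2) == p3))): β-rule — branch into !p4  //  !(((p1 || p1) && (p3 -> p1)) -> ((p2 -> p2) == p3)).
  branch 1 (add !p4):
    ○ open, literals {p4=F}.
  branch 2 (add !(((p1 || p1) && (p3 -> p1)) -> ((p2 -> p2) == p3))):
    !(((p1 || p1) && (p3 -> p1)) -> ((p2 -> p2) == p3)): α-rule — add ((p1 || p1) && (p3 -> p1)), !((p2 -> p2) == p3).
    ((p1 || p1) && (p3 -> p1)): α-rule — add (p1 || p1), (p3 -> p1).
    !((p2 -> p2) == p3): β-rule — branch into (p2 -> p2), !p3  //  !(p2 -> p2), p3.
      branch 2.1 (add (p2 -> p2), !p3):
        (p1 || p1): β-rule — branch into p1  //  p1.
          branch 2.1.1 (add p1):
            (p3 -> p1): β-rule — branch into !p3  //  p1.
              branch 2.1.1.1 (add !p3):
                (p2 -> p2): β-rule — branch into !p2  //  p2.
                  branch 2.1.1.1.1 (add !p2):
                    ○ open, literals {p1=T, p2=F, p3=F}.
                  branch 2.1.1.1.2 (add p2):
                    ○ open, literals {p1=T, p2=T, p3=F}.
              branch 2.1.1.2 (add p1):
                (p2 -> p2): β-rule — branch into !p2  //  p2.
                  branch 2.1.1.2.1 (add !p2):
                    ○ open, literals {p1=T, p2=F, p3=F}.
                  branch 2.1.1.2.2 (add p2):
                    ○ open, literals {p1=T, p2=T, p3=F}.
          branch 2.1.2 (add p1):
            (p3 -> p1): β-rule — branch into !p3  //  p1.
              branch 2.1.2.1 (add !p3):
                (p2 -> p2): β-rule — branch into !p2  //  p2.
                  branch 2.1.2.1.1 (add !p2):
                    ○ open, literals {p1=T, p2=F, p3=F}.
                  branch 2.1.2.1.2 (add p2):
                    ○ open, literals {p1=T, p2=T, p3=F}.
              branch 2.1.2.2 (add p1):
                (p2 -> p2): β-rule — branch into !p2  //  p2.
                  branch 2.1.2.2.1 (add !p2):
                    ○ open, literals {p1=T, p2=F, p3=F}.
                  branch 2.1.2.2.2 (add p2):
                    ○ open, literals {p1=T, p2=T, p3=F}.
      branch 2.2 (add !(p2 -> p2), p3):
        !(p2 -> p2): α-rule — add p2, !p2.
        × closes — contains both p2 and !p2.
1 branch closed, 9 open.
Each open branch fixes some atoms; the unmentioned ones are free. Counting distinct full assignments: branch {p4=F} (p3, p1, p2, p5) contributes 16 new; branch {p1=T, p2=F, p3=F} (p4, p5) contributes 2 new; branch {p1=T, p2=T, p3=F} (p4, p5) contributes 2 new; branch {p1=T, p2=F, p3=F} (p4, p5) contributes 0 new; branch {p1=T, p2=T, p3=F} (p4, p5) contributes 0 new; branch {p1=T, p2=F, p3=F} (p4, p5) contributes 0 new; branch {p1=T, p2=T, p3=F} (p4, p5) contributes 0 new; branch {p1=T, p2=F, p3=F} (p4, p5) contributes 0 new; branch {p1=T, p2=T, p3=F} (p4, p5) contributes 0 new. Total: 20.

20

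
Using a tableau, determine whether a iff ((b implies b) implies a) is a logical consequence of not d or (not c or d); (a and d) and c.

Initial set: {(not d or (not c or d)); ((a and d) and c); not (a iff ((b implies b) implies a))}.
((a and d) and c): α-rule — add (a and d), c.
(a and d): α-rule — add a, d.
(not d or (not c or d)): β-rule — branch into not d  //  (not c or d).
  branch 1 (add not d):
    × closes — contains both d and not d.
  branch 2 (add (not c or d)):
    not (a iff ((b implies b) implies a)): β-rule — branch into a, not ((b implies b) implies a)  //  not a, ((b implies b) implies a).
      branch 2.1 (add a, not ((b implies b) implies a)):
        not ((b implies b) implies a): α-rule — add (b implies b), not a.
        × closes — contains both a and not a.
      branch 2.2 (add not a, ((b implies b) implies a)):
        × closes — contains both a and not a.
All 3 branches close.
Every branch closed, so the premises entail the conclusion.

Yes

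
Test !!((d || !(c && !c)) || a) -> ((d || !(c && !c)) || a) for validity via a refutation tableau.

Valid

Assume the negation and expand:
Initial set: {!(!!((d || !(c && !c)) || a) -> ((d || !(c && !c)) || a))}.
!(!!((d || !(c && !c)) || a) -> ((d || !(c && !c)) || a)): α-rule — add !!((d || !(c && !c)) || a), !((d || !(c && !c)) || a).
!!((d || !(c && !c)) || a): drop double negation, giving ((d || !(c && !c)) || a).
!((d || !(c && !c)) || a): α-rule — add !(d || !(c && !c)), !a.
!(d || !(c && !c)): α-rule — add !d, !!(c && !c).
!!(c && !c): α-rule — add c, !c.
× closes — contains both c and !c.
All 1 branch closes.
Every branch closed, so the negation is unsatisfiable and the formula is valid.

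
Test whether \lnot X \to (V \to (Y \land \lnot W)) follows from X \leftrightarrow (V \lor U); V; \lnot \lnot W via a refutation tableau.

Yes

Initial set: {T (X \leftrightarrow (V \lor U)); T V; T \lnot \lnot W; F (\lnot X \to (V \to (Y \land \lnot W)))}.
T \lnot \lnot W: drop double negation, giving T W.
F (\lnot X \to (V \to (Y \land \lnot W))): α-rule — add T \lnot X, F (V \to (Y \land \lnot W)).
F (V \to (Y \land \lnot W)): α-rule — add T V, F (Y \land \lnot W).
T (X \leftrightarrow (V \lor U)): β-rule — branch into T X, T (V \lor U)  //  F X, F (V \lor U).
  branch 1 (add T X, T (V \lor U)):
    × closes — contains both X and \lnot X.
  branch 2 (add F X, F (V \lor U)):
    F (V \lor U): α-rule — add F V, F U.
    × closes — contains both V and \lnot V.
All 2 branches close.
Every branch closed, so the premises entail the conclusion.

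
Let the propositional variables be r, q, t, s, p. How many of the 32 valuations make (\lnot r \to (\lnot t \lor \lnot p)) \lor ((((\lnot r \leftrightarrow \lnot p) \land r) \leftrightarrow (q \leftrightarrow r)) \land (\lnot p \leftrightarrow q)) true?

28

Initial set: {((\lnot r \to (\lnot t \lor \lnot p)) \lor ((((\lnot r \leftrightarrow \lnot p) \land r) \leftrightarrow (q \leftrightarrow r)) \land (\lnot p \leftrightarrow q)))}.
((\lnot r \to (\lnot t \lor \lnot p)) \lor ((((\lnot r \leftrightarrow \lnot p) \land r) \leftrightarrow (q \leftrightarrow r)) \land (\lnot p \leftrightarrow q))): β-rule — branch into (\lnot r \to (\lnot t \lor \lnot p))  //  ((((\lnot r \leftrightarrow \lnot p) \land r) \leftrightarrow (q \leftrightarrow r)) \land (\lnot p \leftrightarrow q)).
  branch 1 (add (\lnot r \to (\lnot t \lor \lnot p))):
    (\lnot r \to (\lnot t \lor \lnot p)): β-rule — branch into \lnot \lnot r  //  (\lnot t \lor \lnot p).
      branch 1.1 (add \lnot \lnot r):
        ○ open, literals {r=T}.
      branch 1.2 (add (\lnot t \lor \lnot p)):
        (\lnot t \lor \lnot p): β-rule — branch into \lnot t  //  \lnot p.
          branch 1.2.1 (add \lnot t):
            ○ open, literals {t=F}.
          branch 1.2.2 (add \lnot p):
            ○ open, literals {p=F}.
  branch 2 (add ((((\lnot r \leftrightarrow \lnot p) \land r) \leftrightarrow (q \leftrightarrow r)) \land (\lnot p \leftrightarrow q))):
    ((((\lnot r \leftrightarrow \lnot p) \land r) \leftrightarrow (q \leftrightarrow r)) \land (\lnot p \leftrightarrow q)): α-rule — add (((\lnot r \leftrightarrow \lnot p) \land r) \leftrightarrow (q \leftrightarrow r)), (\lnot p \leftrightarrow q).
    (((\lnot r \leftrightarrow \lnot p) \land r) \leftrightarrow (q \leftrightarrow r)): β-rule — branch into ((\lnot r \leftrightarrow \lnot p) \land r), (q \leftrightarrow r)  //  \lnot ((\lnot r \leftrightarrow \lnot p) \land r), \lnot (q \leftrightarrow r).
      branch 2.1 (add ((\lnot r \leftrightarrow \lnot p) \land r), (q \leftrightarrow r)):
        ((\lnot r \leftrightarrow \lnot p) \land r): α-rule — add (\lnot r \leftrightarrow \lnot p), r.
        (\lnot p \leftrightarrow q): β-rule — branch into \lnot p, q  //  \lnot \lnot p, \lnot q.
          branch 2.1.1 (add \lnot p, q):
            (q \leftrightarrow r): β-rule — branch into q, r  //  \lnot q, \lnot r.
              branch 2.1.1.1 (add q, r):
                (\lnot r \leftrightarrow \lnot p): β-rule — branch into \lnot r, \lnot p  //  \lnot \lnot r, \lnot \lnot p.
                  branch 2.1.1.1.1 (add \lnot r, \lnot p):
                    × closes — contains both r and \lnot r.
                  branch 2.1.1.1.2 (add \lnot \lnot r, \lnot \lnot p):
                    × closes — contains both p and \lnot p.
              branch 2.1.1.2 (add \lnot q, \lnot r):
                × closes — contains both q and \lnot q.
          branch 2.1.2 (add \lnot \lnot p, \lnot q):
            (q \leftrightarrow r): β-rule — branch into q, r  //  \lnot q, \lnot r.
              branch 2.1.2.1 (add q, r):
                × closes — contains both q and \lnot q.
              branch 2.1.2.2 (add \lnot q, \lnot r):
                × closes — contains both r and \lnot r.
      branch 2.2 (add \lnot ((\lnot r \leftrightarrow \lnot p) \land r), \lnot (q \leftrightarrow r)):
        (\lnot p \leftrightarrow q): β-rule — branch into \lnot p, q  //  \lnot \lnot p, \lnot q.
          branch 2.2.1 (add \lnot p, q):
            \lnot ((\lnot r \leftrightarrow \lnot p) \land r): β-rule — branch into \lnot (\lnot r \leftrightarrow \lnot p)  //  \lnot r.
              branch 2.2.1.1 (add \lnot (\lnot r \leftrightarrow \lnot p)):
                \lnot (q \leftrightarrow r): β-rule — branch into q, \lnot r  //  \lnot q, r.
                  branch 2.2.1.1.1 (add q, \lnot r):
                    \lnot (\lnot r \leftrightarrow \lnot p): β-rule — branch into \lnot r, \lnot \lnot p  //  \lnot \lnot r, \lnot p.
                      branch 2.2.1.1.1.1 (add \lnot r, \lnot \lnot p):
                        × closes — contains both p and \lnot p.
                      branch 2.2.1.1.1.2 (add \lnot \lnot r, \lnot p):
                        × closes — contains both r and \lnot r.
                  branch 2.2.1.1.2 (add \lnot q, r):
                    × closes — contains both q and \lnot q.
              branch 2.2.1.2 (add \lnot r):
                \lnot (q \leftrightarrow r): β-rule — branch into q, \lnot r  //  \lnot q, r.
                  branch 2.2.1.2.1 (add q, \lnot r):
                    ○ open, literals {p=F, q=T, r=F}.
                  branch 2.2.1.2.2 (add \lnot q, r):
                    × closes — contains both q and \lnot q.
          branch 2.2.2 (add \lnot \lnot p, \lnot q):
            \lnot ((\lnot r \leftrightarrow \lnot p) \land r): β-rule — branch into \lnot (\lnot r \leftrightarrow \lnot p)  //  \lnot r.
              branch 2.2.2.1 (add \lnot (\lnot r \leftrightarrow \lnot p)):
                \lnot (q \leftrightarrow r): β-rule — branch into q, \lnot r  //  \lnot q, r.
                  branch 2.2.2.1.1 (add q, \lnot r):
                    × closes — contains both q and \lnot q.
                  branch 2.2.2.1.2 (add \lnot q, r):
                    \lnot (\lnot r \leftrightarrow \lnot p): β-rule — branch into \lnot r, \lnot \lnot p  //  \lnot \lnot r, \lnot p.
                      branch 2.2.2.1.2.1 (add \lnot r, \lnot \lnot p):
                        × closes — contains both r and \lnot r.
                      branch 2.2.2.1.2.2 (add \lnot \lnot r, \lnot p):
                        × closes — contains both p and \lnot p.
              branch 2.2.2.2 (add \lnot r):
                \lnot (q \leftrightarrow r): β-rule — branch into q, \lnot r  //  \lnot q, r.
                  branch 2.2.2.2.1 (add q, \lnot r):
                    × closes — contains both q and \lnot q.
                  branch 2.2.2.2.2 (add \lnot q, r):
                    × closes — contains both r and \lnot r.
14 branches closed, 4 open.
Each open branch fixes some atoms; the unmentioned ones are free. Counting distinct full assignments: branch {r=T} (q, t, s, p) contributes 16 new; branch {t=F} (r, q, s, p) contributes 8 new; branch {p=F} (r, q, t, s) contributes 4 new; branch {p=F, q=T, r=F} (t, s) contributes 0 new. Total: 28.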